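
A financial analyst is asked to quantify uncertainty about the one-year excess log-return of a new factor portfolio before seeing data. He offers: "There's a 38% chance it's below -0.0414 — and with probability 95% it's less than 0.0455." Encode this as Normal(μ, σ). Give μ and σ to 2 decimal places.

For Normal(μ,σ), the p-quantile is μ + z_p·σ. Here z_{0.38} = -0.3055, z_{0.95} = 1.645.
So -0.0414 = μ − 0.3055σ and 0.0455 = μ + 1.645σ.
Subtracting: σ = (0.0455 − -0.0414)/(1.645 − (-0.3055)) = 0.04.
Then μ = -0.0414 − (-0.3055)·0.04 = -0.03.

μ = -0.03, σ = 0.04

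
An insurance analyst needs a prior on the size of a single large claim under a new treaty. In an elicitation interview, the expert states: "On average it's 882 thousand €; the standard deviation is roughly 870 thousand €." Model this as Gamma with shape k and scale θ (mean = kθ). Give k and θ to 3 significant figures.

For Gamma(k, scale θ): mean = kθ, variance = kθ², so CV = 1/√k.
CV = SD/mean = 870/882 = 0.9864, hence k = 1/CV² = 1.03.
Then θ = mean/k = 882/1.03 = 858.

k ≈ 1.03, θ ≈ 858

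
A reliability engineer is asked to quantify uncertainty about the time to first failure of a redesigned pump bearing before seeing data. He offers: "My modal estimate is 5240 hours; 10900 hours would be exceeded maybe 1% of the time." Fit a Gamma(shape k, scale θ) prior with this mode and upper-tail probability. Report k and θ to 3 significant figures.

Gamma(k,θ) with k>1 has mode (k−1)θ, so θ = 5240/(k−1).
Need P(X < 10900) = 0.99 with θ tied to k this way. Start at k = 2, θ = 5240: P(X<10900) ≈ 0.615.
Too low — raise k to concentrate. Iterating converges to k ≈ 10.1.
Then θ = 5240/(10.1−1) ≈ 577.

k ≈ 10.1, θ ≈ 577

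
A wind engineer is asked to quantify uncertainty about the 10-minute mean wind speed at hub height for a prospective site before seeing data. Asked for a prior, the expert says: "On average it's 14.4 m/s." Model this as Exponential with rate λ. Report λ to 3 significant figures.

λ ≈ 0.0694

Exponential mean = 1/λ, so λ = 1/14.4 = 0.0694.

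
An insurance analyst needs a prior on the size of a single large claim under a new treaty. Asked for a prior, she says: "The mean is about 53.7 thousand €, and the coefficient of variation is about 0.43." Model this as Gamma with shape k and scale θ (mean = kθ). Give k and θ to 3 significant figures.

For Gamma(k, scale θ): mean = kθ, variance = kθ², so CV = 1/√k.
CV = 0.43, hence k = 1/CV² = 5.41.
Then θ = mean/k = 53.7/5.41 = 9.93.

k ≈ 5.41, θ ≈ 9.93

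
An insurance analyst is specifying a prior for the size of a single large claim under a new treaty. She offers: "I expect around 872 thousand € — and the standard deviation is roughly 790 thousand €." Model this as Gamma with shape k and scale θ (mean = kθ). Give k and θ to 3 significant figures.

For Gamma(k, scale θ): mean = kθ, variance = kθ², so CV = 1/√k.
CV = SD/mean = 790/872 = 0.906, hence k = 1/CV² = 1.22.
Then θ = mean/k = 872/1.22 = 716.

k ≈ 1.22, θ ≈ 716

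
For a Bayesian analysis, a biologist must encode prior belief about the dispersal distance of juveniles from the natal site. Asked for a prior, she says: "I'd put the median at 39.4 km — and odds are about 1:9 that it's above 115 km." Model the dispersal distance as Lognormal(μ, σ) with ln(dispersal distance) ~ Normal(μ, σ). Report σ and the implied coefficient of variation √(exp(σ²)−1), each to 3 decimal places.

If T ~ Lognormal(μ,σ) then ln T ~ Normal(μ,σ), so the p-quantile of ln T is μ + z_p·σ.
ln(39.4) = 3.674 and ln(115) = 4.745; z_{0.5} = 0, z_{0.9} = 1.282.
σ = (4.745 − 3.674)/(1.282 − (0)) = 0.836.
μ = 3.674 − (0)·0.836 = 3.674.
CV = √(exp(σ²)−1) = √(exp(0.6986)−1) = 1.005.

σ ≈ 0.836, CV ≈ 1.005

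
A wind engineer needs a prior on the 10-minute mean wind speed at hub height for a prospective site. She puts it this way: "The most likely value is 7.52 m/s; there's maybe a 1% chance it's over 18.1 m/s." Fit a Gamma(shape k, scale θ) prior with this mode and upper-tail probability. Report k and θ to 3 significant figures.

k ≈ 7.13, θ ≈ 1.23

Gamma(k,θ) with k>1 has mode (k−1)θ, so θ = 7.52/(k−1).
Need P(X < 18.1) = 0.99 with θ tied to k this way. Start at k = 2, θ = 7.52: P(X<18.1) ≈ 0.693.
Too low — raise k to concentrate. Iterating converges to k ≈ 7.13.
Then θ = 7.52/(7.13−1) ≈ 1.23.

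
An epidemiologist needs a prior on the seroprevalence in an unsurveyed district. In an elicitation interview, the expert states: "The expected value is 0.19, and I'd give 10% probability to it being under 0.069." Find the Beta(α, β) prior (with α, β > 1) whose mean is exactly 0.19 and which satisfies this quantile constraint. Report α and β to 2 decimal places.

With mean 0.19 fixed, write α = 0.19s, β = 0.81s where s = α+β.
Need P(θ < 0.069) = 0.1 under Beta(0.19s, 0.81s). Normal approximation: (q−m)/√(m(1−m)/s) ≈ z_{0.1} = -1.28, so s ≈ 0.19·0.81·(-1.28)²/(0.069−0.19)² = 17.3.
At s = 17.3: P(θ<0.069) ≈ 0.066. Adjusting to match 0.1 gives s ≈ 13.35.
So α = 0.19·13.35 ≈ 2.54, β = 0.81·13.35 ≈ 10.82.

α ≈ 2.54, β ≈ 10.82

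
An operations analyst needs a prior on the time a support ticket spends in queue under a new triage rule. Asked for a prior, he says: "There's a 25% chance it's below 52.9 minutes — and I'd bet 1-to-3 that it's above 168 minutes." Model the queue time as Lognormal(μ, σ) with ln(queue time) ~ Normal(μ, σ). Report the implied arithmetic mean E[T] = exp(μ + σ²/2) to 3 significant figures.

If T ~ Lognormal(μ,σ) then ln T ~ Normal(μ,σ), so the p-quantile of ln T is μ + z_p·σ.
ln(52.9) = 3.968 and ln(168) = 5.124; z_{0.25} = -0.6745, z_{0.75} = 0.6745.
σ = (5.124 − 3.968)/(0.6745 − (-0.6745)) = 0.857.
μ = 3.968 − (-0.6745)·0.857 = 4.546.
E[T] = exp(μ + σ²/2) = exp(4.546 + 0.3669) = 136 minutes.

E[T] ≈ 136 minutes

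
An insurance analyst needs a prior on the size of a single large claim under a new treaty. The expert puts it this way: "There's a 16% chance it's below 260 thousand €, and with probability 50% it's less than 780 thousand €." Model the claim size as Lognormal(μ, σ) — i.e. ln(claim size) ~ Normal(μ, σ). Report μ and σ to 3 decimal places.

If T ~ Lognormal(μ,σ) then ln T ~ Normal(μ,σ), so the p-quantile of ln T is μ + z_p·σ.
ln(260) = 5.561 and ln(780) = 6.659; z_{0.16} = -0.9945, z_{0.5} = 0.
σ = (6.659 − 5.561)/(0 − (-0.9945)) = 1.105.
μ = 5.561 − (-0.9945)·1.105 = 6.659.

μ ≈ 6.659, σ ≈ 1.105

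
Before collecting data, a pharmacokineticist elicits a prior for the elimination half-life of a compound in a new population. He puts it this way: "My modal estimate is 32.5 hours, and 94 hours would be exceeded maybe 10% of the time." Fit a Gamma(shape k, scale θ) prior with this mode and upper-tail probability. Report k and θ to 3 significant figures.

Gamma(k,θ) with k>1 has mode (k−1)θ, so θ = 32.5/(k−1).
Need P(X < 94) = 0.9 with θ tied to k this way. Start at k = 2, θ = 32.5: P(X<94) ≈ 0.784.
Too low — raise k to concentrate. Iterating converges to k ≈ 2.69.
Then θ = 32.5/(2.69−1) ≈ 19.2.

k ≈ 2.69, θ ≈ 19.2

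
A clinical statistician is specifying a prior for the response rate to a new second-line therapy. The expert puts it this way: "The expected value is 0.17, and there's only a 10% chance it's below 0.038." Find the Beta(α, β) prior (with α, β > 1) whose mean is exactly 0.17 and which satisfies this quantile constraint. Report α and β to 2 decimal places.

With mean 0.17 fixed, write α = 0.17s, β = 0.83s where s = α+β.
Need P(θ < 0.038) = 0.1 under Beta(0.17s, 0.83s). Normal approximation: (q−m)/√(m(1−m)/s) ≈ z_{0.1} = -1.28, so s ≈ 0.17·0.83·(-1.28)²/(0.038−0.17)² = 13.3.
At s = 13.3: P(θ<0.038) ≈ 0.047. Adjusting to match 0.1 gives s ≈ 8.85.
So α = 0.17·8.85 ≈ 1.50, β = 0.83·8.85 ≈ 7.34.

α ≈ 1.50, β ≈ 7.34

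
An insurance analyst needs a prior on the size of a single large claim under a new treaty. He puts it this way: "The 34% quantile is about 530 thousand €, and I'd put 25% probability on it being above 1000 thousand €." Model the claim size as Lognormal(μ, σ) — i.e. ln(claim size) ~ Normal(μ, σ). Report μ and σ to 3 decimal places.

μ ≈ 6.514, σ ≈ 0.584

If T ~ Lognormal(μ,σ) then ln T ~ Normal(μ,σ), so the p-quantile of ln T is μ + z_p·σ.
ln(530) = 6.273 and ln(1000) = 6.908; z_{0.34} = -0.4125, z_{0.75} = 0.6745.
σ = (6.908 − 6.273)/(0.6745 − (-0.4125)) = 0.584.
μ = 6.273 − (-0.4125)·0.584 = 6.514.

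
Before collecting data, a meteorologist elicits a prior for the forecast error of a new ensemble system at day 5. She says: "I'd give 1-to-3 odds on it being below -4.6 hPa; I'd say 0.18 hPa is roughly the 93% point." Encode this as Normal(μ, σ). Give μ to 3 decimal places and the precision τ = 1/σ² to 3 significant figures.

μ = -3.101, τ = 0.202

For Normal(μ,σ), the p-quantile is μ + z_p·σ. Here z_{0.25} = -0.6745, z_{0.93} = 1.476.
So -4.6 = μ − 0.6745σ and 0.18 = μ + 1.476σ.
Subtracting: σ = (0.18 − -4.6)/(1.476 − (-0.6745)) = 2.223.
Then μ = -4.6 − (-0.6745)·2.223 = -3.101.
Precision τ = 1/σ² = 1/2.223² = 0.202.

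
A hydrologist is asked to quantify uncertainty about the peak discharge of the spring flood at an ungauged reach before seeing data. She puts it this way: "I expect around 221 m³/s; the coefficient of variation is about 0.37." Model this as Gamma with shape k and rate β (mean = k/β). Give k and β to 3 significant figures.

k ≈ 7.3, β ≈ 0.0331

For Gamma(k, rate β): mean = k/β, variance = k/β², so CV = 1/√k.
CV = 0.37, hence k = 1/CV² = 7.3.
Then β = k/mean = 7.3/221 = 0.0331.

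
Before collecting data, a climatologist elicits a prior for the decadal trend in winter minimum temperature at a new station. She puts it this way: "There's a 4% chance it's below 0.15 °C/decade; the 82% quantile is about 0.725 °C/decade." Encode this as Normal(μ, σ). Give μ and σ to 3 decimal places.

μ = 0.528, σ = 0.216

The p-quantile of Normal(μ,σ) is μ + z_p·σ, with z_{0.04} = -1.751 and z_{0.82} = 0.9154.
Eliminate σ: μ = (z₂·x₁ − z₁·x₂)/(z₂ − z₁) = (0.9154·0.15 − (-1.751)·0.725)/2.666 = 0.528.
Then σ = (x₂ − x₁)/(z₂ − z₁) = (0.725 − 0.15)/2.666 = 0.216.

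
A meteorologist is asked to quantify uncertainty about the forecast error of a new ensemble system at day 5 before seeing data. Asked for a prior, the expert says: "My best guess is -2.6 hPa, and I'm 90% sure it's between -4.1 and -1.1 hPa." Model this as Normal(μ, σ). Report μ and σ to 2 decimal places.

A symmetric 90% interval runs μ ± z·σ with z = 1.645.
Half-width = 1.5, so σ = 1.5/1.645 = 0.91.
μ is the stated best guess, -2.60.

μ = -2.60, σ = 0.91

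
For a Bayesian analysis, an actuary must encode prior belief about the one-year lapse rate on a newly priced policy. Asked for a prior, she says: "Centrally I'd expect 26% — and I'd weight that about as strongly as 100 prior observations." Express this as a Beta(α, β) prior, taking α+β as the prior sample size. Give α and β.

Under the effective-sample-size interpretation, Beta(α, β) has prior mean α/(α+β) and prior sample size α+β.
So α+β = 100 and α/(α+β) = 0.26, giving α = 0.26·100 = 26 and β = 100 − 26 = 74.

α = 26, β = 74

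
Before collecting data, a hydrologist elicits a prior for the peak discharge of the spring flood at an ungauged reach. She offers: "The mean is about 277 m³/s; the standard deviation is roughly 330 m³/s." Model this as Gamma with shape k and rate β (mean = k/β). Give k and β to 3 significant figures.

k ≈ 0.705, β ≈ 0.00254

For Gamma(k, rate β): mean = k/β, variance = k/β², so CV = 1/√k.
CV = SD/mean = 330/277 = 1.191, hence k = 1/CV² = 0.705.
Then β = k/mean = 0.705/277 = 0.00254.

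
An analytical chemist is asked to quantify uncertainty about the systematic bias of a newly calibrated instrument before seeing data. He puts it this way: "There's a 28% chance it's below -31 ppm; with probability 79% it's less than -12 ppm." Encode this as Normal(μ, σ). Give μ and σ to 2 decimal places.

μ = -23.03, σ = 13.68

For Normal(μ,σ), the p-quantile is μ + z_p·σ. Here z_{0.28} = -0.5828, z_{0.79} = 0.8064.
So -31 = μ − 0.5828σ and -12 = μ + 0.8064σ.
Subtracting: σ = (-12 − -31)/(0.8064 − (-0.5828)) = 13.68.
Then μ = -31 − (-0.5828)·13.68 = -23.03.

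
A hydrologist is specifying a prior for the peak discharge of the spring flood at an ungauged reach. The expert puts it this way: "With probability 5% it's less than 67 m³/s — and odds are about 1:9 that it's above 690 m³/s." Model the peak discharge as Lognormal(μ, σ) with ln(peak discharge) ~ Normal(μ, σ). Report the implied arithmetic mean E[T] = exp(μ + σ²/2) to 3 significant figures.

E[T] ≈ 341 m³/s

If T ~ Lognormal(μ,σ) then ln T ~ Normal(μ,σ), so the p-quantile of ln T is μ + z_p·σ.
ln(67) = 4.205 and ln(690) = 6.537; z_{0.05} = -1.645, z_{0.9} = 1.282.
σ = (6.537 − 4.205)/(1.282 − (-1.645)) = 0.797.
μ = 4.205 − (-1.645)·0.797 = 5.515.
E[T] = exp(μ + σ²/2) = exp(5.515 + 0.3175) = 341 m³/s.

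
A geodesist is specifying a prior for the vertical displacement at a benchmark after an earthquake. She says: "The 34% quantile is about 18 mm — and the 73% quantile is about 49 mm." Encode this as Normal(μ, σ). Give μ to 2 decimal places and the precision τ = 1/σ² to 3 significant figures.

μ = 30.47, τ = 0.00109

For Normal(μ,σ), the p-quantile is μ + z_p·σ. Here z_{0.34} = -0.4125, z_{0.73} = 0.6128.
So 18 = μ − 0.4125σ and 49 = μ + 0.6128σ.
Subtracting: σ = (49 − 18)/(0.6128 − (-0.4125)) = 30.24.
Then μ = 18 − (-0.4125)·30.24 = 30.47.
Precision τ = 1/σ² = 1/30.24² = 0.00109.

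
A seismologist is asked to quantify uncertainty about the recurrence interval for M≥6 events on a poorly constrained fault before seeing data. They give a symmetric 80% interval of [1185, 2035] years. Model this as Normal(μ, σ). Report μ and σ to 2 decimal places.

μ = 1610.00, σ = 331.63

A symmetric 80% interval runs μ ± z·σ with z = 1.282.
Half-width = 425, so σ = 425/1.282 = 331.63.
μ is the interval midpoint, 1610.00.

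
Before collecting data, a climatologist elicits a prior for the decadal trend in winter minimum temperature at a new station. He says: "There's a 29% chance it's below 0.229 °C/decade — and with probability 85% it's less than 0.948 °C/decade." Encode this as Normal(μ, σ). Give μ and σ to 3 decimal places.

μ = 0.479, σ = 0.452

The p-quantile of Normal(μ,σ) is μ + z_p·σ, with z_{0.29} = -0.5534 and z_{0.85} = 1.036.
Eliminate σ: μ = (z₂·x₁ − z₁·x₂)/(z₂ − z₁) = (1.036·0.229 − (-0.5534)·0.948)/1.59 = 0.479.
Then σ = (x₂ − x₁)/(z₂ − z₁) = (0.948 − 0.229)/1.59 = 0.452.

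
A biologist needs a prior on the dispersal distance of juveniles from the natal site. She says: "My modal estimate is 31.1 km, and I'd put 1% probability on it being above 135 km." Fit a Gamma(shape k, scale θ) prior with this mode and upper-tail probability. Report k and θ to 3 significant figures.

Gamma(k,θ) with k>1 has mode (k−1)θ, so θ = 31.1/(k−1).
Need P(X < 135) = 0.99 with θ tied to k this way. Start at k = 2, θ = 31.1: P(X<135) ≈ 0.930.
Too low — raise k to concentrate. Iterating converges to k ≈ 2.9.
Then θ = 31.1/(2.9−1) ≈ 16.4.

k ≈ 2.9, θ ≈ 16.4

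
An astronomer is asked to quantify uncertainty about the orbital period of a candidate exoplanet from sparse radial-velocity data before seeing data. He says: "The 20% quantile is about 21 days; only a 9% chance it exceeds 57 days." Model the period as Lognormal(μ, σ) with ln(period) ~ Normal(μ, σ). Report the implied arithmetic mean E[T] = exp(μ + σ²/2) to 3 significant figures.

If T ~ Lognormal(μ,σ) then ln T ~ Normal(μ,σ), so the p-quantile of ln T is μ + z_p·σ.
ln(21) = 3.045 and ln(57) = 4.043; z_{0.2} = -0.8416, z_{0.91} = 1.341.
σ = (4.043 − 3.045)/(1.341 − (-0.8416)) = 0.458.
μ = 3.045 − (-0.8416)·0.458 = 3.430.
E[T] = exp(μ + σ²/2) = exp(3.430 + 0.1047) = 34.3 days.

E[T] ≈ 34.3 days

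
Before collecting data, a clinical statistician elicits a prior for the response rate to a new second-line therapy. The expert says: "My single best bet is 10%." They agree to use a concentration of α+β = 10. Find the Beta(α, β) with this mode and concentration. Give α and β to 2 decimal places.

α = 1.80, β = 8.20

For α,β > 1 the Beta mode is (α−1)/(α+β−2). With α+β = 10, the mode is (α−1)/8.
Set (α−1)/8 = 0.1 → α = 1 + 0.1·8 = 1.80.
β = 10 − α = 8.20.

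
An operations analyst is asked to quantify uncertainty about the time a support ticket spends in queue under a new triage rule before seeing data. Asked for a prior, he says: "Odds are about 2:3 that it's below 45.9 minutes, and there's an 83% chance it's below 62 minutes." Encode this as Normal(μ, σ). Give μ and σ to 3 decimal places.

μ = 49.278, σ = 13.333

The p-quantile of Normal(μ,σ) is μ + z_p·σ, with z_{0.4} = -0.2533 and z_{0.83} = 0.9542.
Eliminate σ: μ = (z₂·x₁ − z₁·x₂)/(z₂ − z₁) = (0.9542·45.9 − (-0.2533)·62)/1.208 = 49.278.
Then σ = (x₂ − x₁)/(z₂ − z₁) = (62 − 45.9)/1.208 = 13.333.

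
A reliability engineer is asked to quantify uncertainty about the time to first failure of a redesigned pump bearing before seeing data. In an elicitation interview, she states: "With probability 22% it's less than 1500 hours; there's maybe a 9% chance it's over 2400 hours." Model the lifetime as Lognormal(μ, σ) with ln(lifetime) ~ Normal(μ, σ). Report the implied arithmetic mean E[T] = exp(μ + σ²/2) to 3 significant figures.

E[T] ≈ 1830 hours

If T ~ Lognormal(μ,σ) then ln T ~ Normal(μ,σ), so the p-quantile of ln T is μ + z_p·σ.
ln(1500) = 7.313 and ln(2400) = 7.783; z_{0.22} = -0.7722, z_{0.91} = 1.341.
σ = (7.783 − 7.313)/(1.341 − (-0.7722)) = 0.222.
μ = 7.313 − (-0.7722)·0.222 = 7.485.
E[T] = exp(μ + σ²/2) = exp(7.485 + 0.0247) = 1830 hours.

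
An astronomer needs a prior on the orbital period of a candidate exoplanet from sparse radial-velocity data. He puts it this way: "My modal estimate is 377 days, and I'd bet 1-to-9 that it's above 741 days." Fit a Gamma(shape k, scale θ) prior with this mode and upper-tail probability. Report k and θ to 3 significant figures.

Gamma(k,θ) with k>1 has mode (k−1)θ, so θ = 377/(k−1).
Need P(X < 741) = 0.9 with θ tied to k this way. Start at k = 2, θ = 377: P(X<741) ≈ 0.585.
Too low — raise k to concentrate. Iterating converges to k ≈ 5.2.
Then θ = 377/(5.2−1) ≈ 89.9.

k ≈ 5.2, θ ≈ 89.9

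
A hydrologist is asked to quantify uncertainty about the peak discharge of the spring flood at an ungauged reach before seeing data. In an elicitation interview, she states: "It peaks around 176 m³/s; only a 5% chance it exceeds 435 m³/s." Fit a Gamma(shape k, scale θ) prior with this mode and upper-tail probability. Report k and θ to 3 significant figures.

k ≈ 4.32, θ ≈ 53

Gamma(k,θ) with k>1 has mode (k−1)θ, so θ = 176/(k−1).
Need P(X < 435) = 0.95 with θ tied to k this way. Start at k = 2, θ = 176: P(X<435) ≈ 0.707.
Too low — raise k to concentrate. Iterating converges to k ≈ 4.32.
Then θ = 176/(4.32−1) ≈ 53.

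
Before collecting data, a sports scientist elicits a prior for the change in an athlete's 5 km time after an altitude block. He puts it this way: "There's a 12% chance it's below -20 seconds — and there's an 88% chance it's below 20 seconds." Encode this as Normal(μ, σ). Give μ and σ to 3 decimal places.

μ = 0.000, σ = 17.021

The p-quantile of Normal(μ,σ) is μ + z_p·σ, with z_{0.12} = -1.175 and z_{0.88} = 1.175.
Eliminate σ: μ = (z₂·x₁ − z₁·x₂)/(z₂ − z₁) = (1.175·-20 − (-1.175)·20)/2.35 = 0.000.
Then σ = (x₂ − x₁)/(z₂ − z₁) = (20 − -20)/2.35 = 17.021.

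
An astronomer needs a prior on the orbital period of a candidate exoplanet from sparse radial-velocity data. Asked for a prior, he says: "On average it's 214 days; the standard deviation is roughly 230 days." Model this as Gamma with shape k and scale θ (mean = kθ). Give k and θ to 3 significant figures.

k ≈ 0.866, θ ≈ 247

For Gamma(k, scale θ): mean = kθ, variance = kθ², so CV = 1/√k.
CV = SD/mean = 230/214 = 1.075, hence k = 1/CV² = 0.866.
Then θ = mean/k = 214/0.866 = 247.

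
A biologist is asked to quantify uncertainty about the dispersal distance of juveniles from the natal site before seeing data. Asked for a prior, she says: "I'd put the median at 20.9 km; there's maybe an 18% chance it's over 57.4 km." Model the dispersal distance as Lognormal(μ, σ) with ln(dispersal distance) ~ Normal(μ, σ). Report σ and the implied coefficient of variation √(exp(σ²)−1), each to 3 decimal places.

σ ≈ 1.104, CV ≈ 1.543

If T ~ Lognormal(μ,σ) then ln T ~ Normal(μ,σ), so the p-quantile of ln T is μ + z_p·σ.
ln(20.9) = 3.04 and ln(57.4) = 4.05; z_{0.5} = 0, z_{0.82} = 0.9154.
σ = (4.05 − 3.04)/(0.9154 − (0)) = 1.104.
μ = 3.04 − (0)·1.104 = 3.040.
CV = √(exp(σ²)−1) = √(exp(1.2182)−1) = 1.543.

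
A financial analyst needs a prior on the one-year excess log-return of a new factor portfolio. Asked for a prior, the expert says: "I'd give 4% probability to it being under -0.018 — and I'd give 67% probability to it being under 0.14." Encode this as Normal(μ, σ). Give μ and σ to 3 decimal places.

μ = 0.108, σ = 0.072

For Normal(μ,σ), the p-quantile is μ + z_p·σ. Here z_{0.04} = -1.751, z_{0.67} = 0.4399.
So -0.018 = μ − 1.751σ and 0.14 = μ + 0.4399σ.
Subtracting: σ = (0.14 − -0.018)/(0.4399 − (-1.751)) = 0.072.
Then μ = -0.018 − (-1.751)·0.072 = 0.108.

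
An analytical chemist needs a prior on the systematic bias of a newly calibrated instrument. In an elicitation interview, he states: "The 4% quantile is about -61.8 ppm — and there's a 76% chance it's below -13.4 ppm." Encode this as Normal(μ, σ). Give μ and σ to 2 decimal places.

For Normal(μ,σ), the p-quantile is μ + z_p·σ. Here z_{0.04} = -1.751, z_{0.76} = 0.7063.
So -61.8 = μ − 1.751σ and -13.4 = μ + 0.7063σ.
Subtracting: σ = (-13.4 − -61.8)/(0.7063 − (-1.751)) = 19.70.
Then μ = -61.8 − (-1.751)·19.70 = -27.31.

μ = -27.31, σ = 19.70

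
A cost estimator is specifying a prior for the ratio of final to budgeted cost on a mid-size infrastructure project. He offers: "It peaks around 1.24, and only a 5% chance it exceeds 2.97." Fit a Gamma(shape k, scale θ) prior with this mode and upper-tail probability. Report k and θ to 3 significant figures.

k ≈ 4.58, θ ≈ 0.347

Gamma(k,θ) with k>1 has mode (k−1)θ, so θ = 1.24/(k−1).
Need P(X < 2.97) = 0.95 with θ tied to k this way. Start at k = 2, θ = 1.24: P(X<2.97) ≈ 0.691.
Too low — raise k to concentrate. Iterating converges to k ≈ 4.58.
Then θ = 1.24/(4.58−1) ≈ 0.347.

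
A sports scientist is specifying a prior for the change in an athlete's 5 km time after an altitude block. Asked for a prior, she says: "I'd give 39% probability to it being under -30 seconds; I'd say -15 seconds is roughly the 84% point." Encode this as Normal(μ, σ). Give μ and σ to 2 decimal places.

For Normal(μ,σ), the p-quantile is μ + z_p·σ. Here z_{0.39} = -0.2793, z_{0.84} = 0.9945.
So -30 = μ − 0.2793σ and -15 = μ + 0.9945σ.
Subtracting: σ = (-15 − -30)/(0.9945 − (-0.2793)) = 11.78.
Then μ = -30 − (-0.2793)·11.78 = -26.71.

μ = -26.71, σ = 11.78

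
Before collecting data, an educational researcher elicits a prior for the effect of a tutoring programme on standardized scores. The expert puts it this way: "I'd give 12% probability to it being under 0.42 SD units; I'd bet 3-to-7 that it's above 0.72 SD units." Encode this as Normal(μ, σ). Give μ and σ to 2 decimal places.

μ = 0.63, σ = 0.18

The p-quantile of Normal(μ,σ) is μ + z_p·σ, with z_{0.12} = -1.175 and z_{0.7} = 0.5244.
Eliminate σ: μ = (z₂·x₁ − z₁·x₂)/(z₂ − z₁) = (0.5244·0.42 − (-1.175)·0.72)/1.699 = 0.63.
Then σ = (x₂ − x₁)/(z₂ − z₁) = (0.72 − 0.42)/1.699 = 0.18.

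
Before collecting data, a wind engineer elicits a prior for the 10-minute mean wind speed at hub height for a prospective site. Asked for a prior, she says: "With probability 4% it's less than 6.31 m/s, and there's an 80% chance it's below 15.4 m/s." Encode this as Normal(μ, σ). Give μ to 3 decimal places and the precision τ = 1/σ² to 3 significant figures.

μ = 12.449, τ = 0.0813

The p-quantile of Normal(μ,σ) is μ + z_p·σ, with z_{0.04} = -1.751 and z_{0.8} = 0.8416.
Eliminate σ: μ = (z₂·x₁ − z₁·x₂)/(z₂ − z₁) = (0.8416·6.31 − (-1.751)·15.4)/2.592 = 12.449.
Then σ = (x₂ − x₁)/(z₂ − z₁) = (15.4 − 6.31)/2.592 = 3.507.
Precision τ = 1/σ² = 1/3.507² = 0.0813.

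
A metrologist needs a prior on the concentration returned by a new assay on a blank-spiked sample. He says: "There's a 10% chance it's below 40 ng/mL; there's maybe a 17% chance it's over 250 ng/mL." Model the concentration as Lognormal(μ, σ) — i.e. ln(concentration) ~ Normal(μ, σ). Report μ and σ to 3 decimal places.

If T ~ Lognormal(μ,σ) then ln T ~ Normal(μ,σ), so the p-quantile of ln T is μ + z_p·σ.
ln(40) = 3.689 and ln(250) = 5.521; z_{0.1} = -1.282, z_{0.83} = 0.9542.
σ = (5.521 − 3.689)/(0.9542 − (-1.282)) = 0.820.
μ = 3.689 − (-1.282)·0.820 = 4.739.

μ ≈ 4.739, σ ≈ 0.820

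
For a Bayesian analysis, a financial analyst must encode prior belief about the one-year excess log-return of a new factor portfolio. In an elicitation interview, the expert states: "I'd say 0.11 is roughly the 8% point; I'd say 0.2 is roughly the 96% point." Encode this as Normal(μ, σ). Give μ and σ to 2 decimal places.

μ = 0.15, σ = 0.03

The p-quantile of Normal(μ,σ) is μ + z_p·σ, with z_{0.08} = -1.405 and z_{0.96} = 1.751.
Eliminate σ: μ = (z₂·x₁ − z₁·x₂)/(z₂ − z₁) = (1.751·0.11 − (-1.405)·0.2)/3.156 = 0.15.
Then σ = (x₂ − x₁)/(z₂ − z₁) = (0.2 − 0.11)/3.156 = 0.03.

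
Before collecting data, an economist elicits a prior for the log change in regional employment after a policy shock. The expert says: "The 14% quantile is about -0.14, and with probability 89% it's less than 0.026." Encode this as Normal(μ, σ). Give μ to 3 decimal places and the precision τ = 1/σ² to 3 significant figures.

μ = -0.062, τ = 193

The p-quantile of Normal(μ,σ) is μ + z_p·σ, with z_{0.14} = -1.08 and z_{0.89} = 1.227.
Eliminate σ: μ = (z₂·x₁ − z₁·x₂)/(z₂ − z₁) = (1.227·-0.14 − (-1.08)·0.026)/2.307 = -0.062.
Then σ = (x₂ − x₁)/(z₂ − z₁) = (0.026 − -0.14)/2.307 = 0.072.
Precision τ = 1/σ² = 1/0.07196² = 193.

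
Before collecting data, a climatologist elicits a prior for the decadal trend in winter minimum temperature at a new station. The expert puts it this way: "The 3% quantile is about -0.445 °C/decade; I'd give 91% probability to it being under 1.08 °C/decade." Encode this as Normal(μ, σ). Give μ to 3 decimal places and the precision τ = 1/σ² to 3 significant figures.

μ = 0.445, τ = 4.46

The p-quantile of Normal(μ,σ) is μ + z_p·σ, with z_{0.03} = -1.881 and z_{0.91} = 1.341.
Eliminate σ: μ = (z₂·x₁ − z₁·x₂)/(z₂ − z₁) = (1.341·-0.445 − (-1.881)·1.08)/3.222 = 0.445.
Then σ = (x₂ − x₁)/(z₂ − z₁) = (1.08 − -0.445)/3.222 = 0.473.
Precision τ = 1/σ² = 1/0.4734² = 4.46.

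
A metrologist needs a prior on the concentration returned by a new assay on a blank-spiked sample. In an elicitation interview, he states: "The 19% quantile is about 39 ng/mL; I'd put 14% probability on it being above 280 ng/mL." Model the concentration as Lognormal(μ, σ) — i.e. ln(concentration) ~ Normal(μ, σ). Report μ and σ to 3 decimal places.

If T ~ Lognormal(μ,σ) then ln T ~ Normal(μ,σ), so the p-quantile of ln T is μ + z_p·σ.
ln(39) = 3.664 and ln(280) = 5.635; z_{0.19} = -0.8779, z_{0.86} = 1.08.
σ = (5.635 − 3.664)/(1.08 − (-0.8779)) = 1.007.
μ = 3.664 − (-0.8779)·1.007 = 4.547.

μ ≈ 4.547, σ ≈ 1.007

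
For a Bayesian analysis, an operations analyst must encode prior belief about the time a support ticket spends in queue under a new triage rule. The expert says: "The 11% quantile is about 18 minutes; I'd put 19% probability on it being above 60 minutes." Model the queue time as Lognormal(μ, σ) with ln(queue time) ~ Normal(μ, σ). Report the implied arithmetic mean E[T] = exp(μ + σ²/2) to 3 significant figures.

If T ~ Lognormal(μ,σ) then ln T ~ Normal(μ,σ), so the p-quantile of ln T is μ + z_p·σ.
ln(18) = 2.89 and ln(60) = 4.094; z_{0.11} = -1.227, z_{0.81} = 0.8779.
σ = (4.094 − 2.89)/(0.8779 − (-1.227)) = 0.572.
μ = 2.89 − (-1.227)·0.572 = 3.592.
E[T] = exp(μ + σ²/2) = exp(3.592 + 0.1637) = 42.8 minutes.

E[T] ≈ 42.8 minutes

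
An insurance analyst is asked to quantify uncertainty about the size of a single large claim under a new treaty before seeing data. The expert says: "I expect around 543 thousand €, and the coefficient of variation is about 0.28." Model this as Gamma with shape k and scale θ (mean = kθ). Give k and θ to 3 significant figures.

For Gamma(k, scale θ): mean = kθ, variance = kθ², so CV = 1/√k.
CV = 0.28, hence k = 1/CV² = 12.8.
Then θ = mean/k = 543/12.8 = 42.6.

k ≈ 12.8, θ ≈ 42.6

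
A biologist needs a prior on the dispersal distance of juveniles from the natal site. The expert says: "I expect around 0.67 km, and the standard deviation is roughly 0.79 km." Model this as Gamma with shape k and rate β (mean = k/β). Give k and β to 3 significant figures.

For Gamma(k, rate β): mean = k/β, variance = k/β², so CV = 1/√k.
CV = SD/mean = 0.79/0.67 = 1.179, hence k = 1/CV² = 0.719.
Then β = k/mean = 0.719/0.67 = 1.07.

k ≈ 0.719, β ≈ 1.07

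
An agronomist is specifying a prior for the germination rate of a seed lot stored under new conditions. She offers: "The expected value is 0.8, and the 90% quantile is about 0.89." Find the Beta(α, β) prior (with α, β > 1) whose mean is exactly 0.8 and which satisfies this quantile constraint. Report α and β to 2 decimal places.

α ≈ 22.58, β ≈ 5.64

With mean 0.8 fixed, write α = 0.8s, β = 0.2s where s = α+β.
Need P(θ < 0.89) = 0.9 under Beta(0.8s, 0.2s). Normal approximation: (q−m)/√(m(1−m)/s) ≈ z_{0.9} = 1.28, so s ≈ 0.8·0.2·(1.28)²/(0.89−0.8)² = 32.4.
At s = 32.4: P(θ<0.89) ≈ 0.918. Adjusting to match 0.9 gives s ≈ 28.22.
So α = 0.8·28.22 ≈ 22.58, β = 0.2·28.22 ≈ 5.64.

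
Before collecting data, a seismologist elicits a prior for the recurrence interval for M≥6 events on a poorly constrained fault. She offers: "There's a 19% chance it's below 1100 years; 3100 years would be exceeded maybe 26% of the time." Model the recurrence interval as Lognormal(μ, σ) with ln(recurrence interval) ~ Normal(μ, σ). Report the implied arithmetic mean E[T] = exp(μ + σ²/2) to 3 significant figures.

E[T] ≈ 2520 years

If T ~ Lognormal(μ,σ) then ln T ~ Normal(μ,σ), so the p-quantile of ln T is μ + z_p·σ.
ln(1100) = 7.003 and ln(3100) = 8.039; z_{0.19} = -0.8779, z_{0.74} = 0.6433.
σ = (8.039 − 7.003)/(0.6433 − (-0.8779)) = 0.681.
μ = 7.003 − (-0.8779)·0.681 = 7.601.
E[T] = exp(μ + σ²/2) = exp(7.601 + 0.2319) = 2520 years.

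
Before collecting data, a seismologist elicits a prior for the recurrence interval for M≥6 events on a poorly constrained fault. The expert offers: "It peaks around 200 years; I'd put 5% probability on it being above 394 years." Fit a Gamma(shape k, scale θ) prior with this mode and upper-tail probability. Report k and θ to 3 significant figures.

Gamma(k,θ) with k>1 has mode (k−1)θ, so θ = 200/(k−1).
Need P(X < 394) = 0.95 with θ tied to k this way. Start at k = 2, θ = 200: P(X<394) ≈ 0.586.
Too low — raise k to concentrate. Iterating converges to k ≈ 7.03.
Then θ = 200/(7.03−1) ≈ 33.1.

k ≈ 7.03, θ ≈ 33.1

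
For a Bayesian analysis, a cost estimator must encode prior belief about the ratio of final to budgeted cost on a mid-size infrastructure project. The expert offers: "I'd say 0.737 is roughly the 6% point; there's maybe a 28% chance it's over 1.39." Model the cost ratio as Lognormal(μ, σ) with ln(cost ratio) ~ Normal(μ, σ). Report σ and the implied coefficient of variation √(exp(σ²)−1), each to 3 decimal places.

If T ~ Lognormal(μ,σ) then ln T ~ Normal(μ,σ), so the p-quantile of ln T is μ + z_p·σ.
ln(0.737) = -0.3052 and ln(1.39) = 0.3293; z_{0.06} = -1.555, z_{0.72} = 0.5828.
σ = (0.3293 − -0.3052)/(0.5828 − (-1.555)) = 0.297.
μ = -0.3052 − (-1.555)·0.297 = 0.156.
CV = √(exp(σ²)−1) = √(exp(0.0881)−1) = 0.303.

σ ≈ 0.297, CV ≈ 0.303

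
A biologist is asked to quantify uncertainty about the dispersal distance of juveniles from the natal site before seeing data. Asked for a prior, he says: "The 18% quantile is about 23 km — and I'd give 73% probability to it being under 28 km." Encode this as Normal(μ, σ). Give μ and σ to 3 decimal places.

μ = 25.995, σ = 3.272

For Normal(μ,σ), the p-quantile is μ + z_p·σ. Here z_{0.18} = -0.9154, z_{0.73} = 0.6128.
So 23 = μ − 0.9154σ and 28 = μ + 0.6128σ.
Subtracting: σ = (28 − 23)/(0.6128 − (-0.9154)) = 3.272.
Then μ = 23 − (-0.9154)·3.272 = 25.995.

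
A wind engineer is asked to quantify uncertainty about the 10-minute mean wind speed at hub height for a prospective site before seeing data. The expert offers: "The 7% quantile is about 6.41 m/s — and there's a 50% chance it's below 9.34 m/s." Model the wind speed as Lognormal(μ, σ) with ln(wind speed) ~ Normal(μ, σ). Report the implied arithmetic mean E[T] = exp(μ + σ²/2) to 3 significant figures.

E[T] ≈ 9.65 m/s

If T ~ Lognormal(μ,σ) then ln T ~ Normal(μ,σ), so the p-quantile of ln T is μ + z_p·σ.
ln(6.41) = 1.858 and ln(9.34) = 2.234; z_{0.07} = -1.476, z_{0.5} = 0.
σ = (2.234 − 1.858)/(0 − (-1.476)) = 0.255.
μ = 1.858 − (-1.476)·0.255 = 2.234.
E[T] = exp(μ + σ²/2) = exp(2.234 + 0.0325) = 9.65 m/s.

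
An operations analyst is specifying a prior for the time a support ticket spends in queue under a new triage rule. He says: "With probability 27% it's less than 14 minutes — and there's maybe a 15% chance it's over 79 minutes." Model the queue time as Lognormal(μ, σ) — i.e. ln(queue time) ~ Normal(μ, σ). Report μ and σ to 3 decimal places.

μ ≈ 3.282, σ ≈ 1.049

If T ~ Lognormal(μ,σ) then ln T ~ Normal(μ,σ), so the p-quantile of ln T is μ + z_p·σ.
ln(14) = 2.639 and ln(79) = 4.369; z_{0.27} = -0.6128, z_{0.85} = 1.036.
σ = (4.369 − 2.639)/(1.036 − (-0.6128)) = 1.049.
μ = 2.639 − (-0.6128)·1.049 = 3.282.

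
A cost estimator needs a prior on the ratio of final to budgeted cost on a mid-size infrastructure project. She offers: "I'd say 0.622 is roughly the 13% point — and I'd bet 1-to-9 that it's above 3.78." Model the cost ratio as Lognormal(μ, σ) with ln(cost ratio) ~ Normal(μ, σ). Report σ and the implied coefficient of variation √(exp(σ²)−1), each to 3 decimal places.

If T ~ Lognormal(μ,σ) then ln T ~ Normal(μ,σ), so the p-quantile of ln T is μ + z_p·σ.
ln(0.622) = -0.4748 and ln(3.78) = 1.33; z_{0.13} = -1.126, z_{0.9} = 1.282.
σ = (1.33 − -0.4748)/(1.282 − (-1.126)) = 0.749.
μ = -0.4748 − (-1.126)·0.749 = 0.369.
CV = √(exp(σ²)−1) = √(exp(0.5616)−1) = 0.868.

σ ≈ 0.749, CV ≈ 0.868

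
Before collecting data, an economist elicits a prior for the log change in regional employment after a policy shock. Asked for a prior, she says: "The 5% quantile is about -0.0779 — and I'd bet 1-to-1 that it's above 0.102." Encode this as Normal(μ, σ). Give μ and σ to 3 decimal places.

The p-quantile of Normal(μ,σ) is μ + z_p·σ, with z_{0.05} = -1.645 and z_{0.5} = 0.
Eliminate σ: μ = (z₂·x₁ − z₁·x₂)/(z₂ − z₁) = (0·-0.0779 − (-1.645)·0.102)/1.645 = 0.102.
Then σ = (x₂ − x₁)/(z₂ − z₁) = (0.102 − -0.0779)/1.645 = 0.109.

μ = 0.102, σ = 0.109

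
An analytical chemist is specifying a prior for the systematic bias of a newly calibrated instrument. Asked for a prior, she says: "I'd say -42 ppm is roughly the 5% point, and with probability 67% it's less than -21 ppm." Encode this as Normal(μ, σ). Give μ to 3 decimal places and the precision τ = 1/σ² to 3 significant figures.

μ = -25.431, τ = 0.00986

For Normal(μ,σ), the p-quantile is μ + z_p·σ. Here z_{0.05} = -1.645, z_{0.67} = 0.4399.
So -42 = μ − 1.645σ and -21 = μ + 0.4399σ.
Subtracting: σ = (-21 − -42)/(0.4399 − (-1.645)) = 10.073.
Then μ = -42 − (-1.645)·10.073 = -25.431.
Precision τ = 1/σ² = 1/10.07² = 0.00986.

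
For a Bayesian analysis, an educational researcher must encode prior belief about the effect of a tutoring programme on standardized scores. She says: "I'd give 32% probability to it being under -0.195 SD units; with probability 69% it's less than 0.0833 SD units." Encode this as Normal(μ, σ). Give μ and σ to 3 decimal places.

μ = -0.060, σ = 0.289

For Normal(μ,σ), the p-quantile is μ + z_p·σ. Here z_{0.32} = -0.4677, z_{0.69} = 0.4959.
So -0.195 = μ − 0.4677σ and 0.0833 = μ + 0.4959σ.
Subtracting: σ = (0.0833 − -0.195)/(0.4959 − (-0.4677)) = 0.289.
Then μ = -0.195 − (-0.4677)·0.289 = -0.060.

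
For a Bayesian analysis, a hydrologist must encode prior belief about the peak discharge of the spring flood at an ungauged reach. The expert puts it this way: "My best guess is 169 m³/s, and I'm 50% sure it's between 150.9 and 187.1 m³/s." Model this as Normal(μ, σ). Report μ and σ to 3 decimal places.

μ = 169.000, σ = 26.835

A symmetric 50% interval runs μ ± z·σ with z = 0.6745.
Half-width = 18.1, so σ = 18.1/0.6745 = 26.835.
μ is the stated best guess, 169.000.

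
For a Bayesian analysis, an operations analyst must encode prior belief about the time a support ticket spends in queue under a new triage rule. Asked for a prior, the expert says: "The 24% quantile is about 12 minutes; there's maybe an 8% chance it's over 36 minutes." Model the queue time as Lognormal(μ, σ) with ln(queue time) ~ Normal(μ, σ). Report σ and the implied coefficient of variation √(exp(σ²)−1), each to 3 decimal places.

σ ≈ 0.520, CV ≈ 0.558

If T ~ Lognormal(μ,σ) then ln T ~ Normal(μ,σ), so the p-quantile of ln T is μ + z_p·σ.
ln(12) = 2.485 and ln(36) = 3.584; z_{0.24} = -0.7063, z_{0.92} = 1.405.
σ = (3.584 − 2.485)/(1.405 − (-0.7063)) = 0.520.
μ = 2.485 − (-0.7063)·0.520 = 2.852.
CV = √(exp(σ²)−1) = √(exp(0.2707)−1) = 0.558.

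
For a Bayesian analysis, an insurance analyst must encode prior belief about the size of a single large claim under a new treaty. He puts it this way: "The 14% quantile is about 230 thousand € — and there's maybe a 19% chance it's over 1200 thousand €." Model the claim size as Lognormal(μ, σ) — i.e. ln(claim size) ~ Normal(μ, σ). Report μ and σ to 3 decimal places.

If T ~ Lognormal(μ,σ) then ln T ~ Normal(μ,σ), so the p-quantile of ln T is μ + z_p·σ.
ln(230) = 5.438 and ln(1200) = 7.09; z_{0.14} = -1.08, z_{0.81} = 0.8779.
σ = (7.09 − 5.438)/(0.8779 − (-1.08)) = 0.844.
μ = 5.438 − (-1.08)·0.844 = 6.349.

μ ≈ 6.349, σ ≈ 0.844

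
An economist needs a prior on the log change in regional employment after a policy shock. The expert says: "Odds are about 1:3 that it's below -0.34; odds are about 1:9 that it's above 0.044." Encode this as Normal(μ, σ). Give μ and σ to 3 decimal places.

μ = -0.208, σ = 0.196

The p-quantile of Normal(μ,σ) is μ + z_p·σ, with z_{0.25} = -0.6745 and z_{0.9} = 1.282.
Eliminate σ: μ = (z₂·x₁ − z₁·x₂)/(z₂ − z₁) = (1.282·-0.34 − (-0.6745)·0.044)/1.956 = -0.208.
Then σ = (x₂ − x₁)/(z₂ − z₁) = (0.044 − -0.34)/1.956 = 0.196.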